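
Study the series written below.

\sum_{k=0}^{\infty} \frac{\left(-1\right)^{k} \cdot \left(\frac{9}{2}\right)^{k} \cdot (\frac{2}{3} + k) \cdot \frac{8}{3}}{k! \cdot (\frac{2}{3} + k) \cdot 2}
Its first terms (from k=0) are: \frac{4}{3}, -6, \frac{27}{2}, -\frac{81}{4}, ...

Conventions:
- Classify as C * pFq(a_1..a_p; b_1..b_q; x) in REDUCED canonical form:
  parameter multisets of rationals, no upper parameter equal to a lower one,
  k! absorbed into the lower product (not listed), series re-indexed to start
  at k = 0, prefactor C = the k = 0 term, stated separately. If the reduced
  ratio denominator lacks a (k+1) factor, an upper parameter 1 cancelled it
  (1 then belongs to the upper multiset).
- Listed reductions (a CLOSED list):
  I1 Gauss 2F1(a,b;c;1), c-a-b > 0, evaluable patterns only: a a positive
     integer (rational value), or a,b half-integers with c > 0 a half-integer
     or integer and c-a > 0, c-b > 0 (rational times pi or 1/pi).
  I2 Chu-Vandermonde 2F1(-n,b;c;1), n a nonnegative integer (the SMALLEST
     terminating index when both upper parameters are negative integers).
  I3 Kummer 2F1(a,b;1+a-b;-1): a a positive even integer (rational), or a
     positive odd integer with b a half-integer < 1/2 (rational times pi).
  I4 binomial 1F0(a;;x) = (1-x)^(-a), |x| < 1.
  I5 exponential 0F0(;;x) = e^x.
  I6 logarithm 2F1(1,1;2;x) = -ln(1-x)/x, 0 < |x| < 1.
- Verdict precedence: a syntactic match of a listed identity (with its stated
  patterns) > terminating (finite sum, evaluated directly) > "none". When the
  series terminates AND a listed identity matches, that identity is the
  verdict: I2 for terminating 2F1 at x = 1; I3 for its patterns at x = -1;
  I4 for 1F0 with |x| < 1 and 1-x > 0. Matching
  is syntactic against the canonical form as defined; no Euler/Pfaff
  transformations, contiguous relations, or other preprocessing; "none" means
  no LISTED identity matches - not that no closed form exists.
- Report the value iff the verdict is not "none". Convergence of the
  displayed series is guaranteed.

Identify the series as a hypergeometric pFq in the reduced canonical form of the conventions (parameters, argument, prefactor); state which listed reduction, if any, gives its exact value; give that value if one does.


Key observation: t_0 being \frac{4}{3}, striking the common factor k + 2/3 reduces the term (prefactor 4/3).
Ratio: r(k) = -\frac{9}{2} * 1 / [(k+1)] - rational; roots negated = parameters, x = -\frac{9}{2}, C = \frac{4}{3}.

With C = \frac{4}{3}: the canonical form is 0F0(-; -; -\frac{9}{2}). Verdict: the I5 exponential reduction fires (the 0F0 exponential series at x = -\frac{9}{2}). Exact value: \frac{4}{3} \cdot e^{-\frac{9}{2}}.


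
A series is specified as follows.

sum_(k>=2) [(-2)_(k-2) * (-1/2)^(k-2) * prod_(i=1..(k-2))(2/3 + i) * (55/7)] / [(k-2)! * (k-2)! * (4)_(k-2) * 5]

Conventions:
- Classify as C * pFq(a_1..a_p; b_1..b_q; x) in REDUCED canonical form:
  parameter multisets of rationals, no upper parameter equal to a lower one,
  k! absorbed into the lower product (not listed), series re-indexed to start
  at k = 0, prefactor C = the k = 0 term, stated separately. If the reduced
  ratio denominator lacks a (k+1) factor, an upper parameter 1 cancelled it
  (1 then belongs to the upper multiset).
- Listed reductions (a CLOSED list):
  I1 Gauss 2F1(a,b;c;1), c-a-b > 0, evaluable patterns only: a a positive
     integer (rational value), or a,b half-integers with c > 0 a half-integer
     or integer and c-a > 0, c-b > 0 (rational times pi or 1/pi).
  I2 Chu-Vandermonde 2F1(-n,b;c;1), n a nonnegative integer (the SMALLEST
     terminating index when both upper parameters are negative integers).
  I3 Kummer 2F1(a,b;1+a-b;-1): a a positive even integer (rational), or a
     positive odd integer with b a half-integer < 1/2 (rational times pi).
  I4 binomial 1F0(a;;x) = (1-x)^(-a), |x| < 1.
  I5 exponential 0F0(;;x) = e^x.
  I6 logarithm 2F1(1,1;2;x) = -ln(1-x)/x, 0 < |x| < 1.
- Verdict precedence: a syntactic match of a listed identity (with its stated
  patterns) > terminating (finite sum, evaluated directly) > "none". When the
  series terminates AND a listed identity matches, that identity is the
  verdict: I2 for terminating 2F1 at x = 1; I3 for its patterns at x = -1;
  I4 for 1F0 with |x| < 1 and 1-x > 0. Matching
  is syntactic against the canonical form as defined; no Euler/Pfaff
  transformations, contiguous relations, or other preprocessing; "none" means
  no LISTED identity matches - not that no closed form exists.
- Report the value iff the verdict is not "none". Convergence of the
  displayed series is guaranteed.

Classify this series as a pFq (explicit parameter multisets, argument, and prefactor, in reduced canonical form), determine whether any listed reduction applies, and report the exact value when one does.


First insight: t_0 being 11/7, the running product (C = 11/7) telescopes to a rising factorial.
Step ratio: r(k) = (-1/2) * (k-2) (k+5/3) / [(k+1) (k+4) (k+1)] - rational in k, leading ratio (-1/2); with t_0 = 11/7, classification follows.

x = -1/2 here; the reduced form reads 2F2, upper {-2, 5/3}, lower {1, 4}, C = 11/7. Verdict: terminating. With -2 upstairs the series is a 3-term polynomial sum; evaluated term by term. Hence: 143/63.


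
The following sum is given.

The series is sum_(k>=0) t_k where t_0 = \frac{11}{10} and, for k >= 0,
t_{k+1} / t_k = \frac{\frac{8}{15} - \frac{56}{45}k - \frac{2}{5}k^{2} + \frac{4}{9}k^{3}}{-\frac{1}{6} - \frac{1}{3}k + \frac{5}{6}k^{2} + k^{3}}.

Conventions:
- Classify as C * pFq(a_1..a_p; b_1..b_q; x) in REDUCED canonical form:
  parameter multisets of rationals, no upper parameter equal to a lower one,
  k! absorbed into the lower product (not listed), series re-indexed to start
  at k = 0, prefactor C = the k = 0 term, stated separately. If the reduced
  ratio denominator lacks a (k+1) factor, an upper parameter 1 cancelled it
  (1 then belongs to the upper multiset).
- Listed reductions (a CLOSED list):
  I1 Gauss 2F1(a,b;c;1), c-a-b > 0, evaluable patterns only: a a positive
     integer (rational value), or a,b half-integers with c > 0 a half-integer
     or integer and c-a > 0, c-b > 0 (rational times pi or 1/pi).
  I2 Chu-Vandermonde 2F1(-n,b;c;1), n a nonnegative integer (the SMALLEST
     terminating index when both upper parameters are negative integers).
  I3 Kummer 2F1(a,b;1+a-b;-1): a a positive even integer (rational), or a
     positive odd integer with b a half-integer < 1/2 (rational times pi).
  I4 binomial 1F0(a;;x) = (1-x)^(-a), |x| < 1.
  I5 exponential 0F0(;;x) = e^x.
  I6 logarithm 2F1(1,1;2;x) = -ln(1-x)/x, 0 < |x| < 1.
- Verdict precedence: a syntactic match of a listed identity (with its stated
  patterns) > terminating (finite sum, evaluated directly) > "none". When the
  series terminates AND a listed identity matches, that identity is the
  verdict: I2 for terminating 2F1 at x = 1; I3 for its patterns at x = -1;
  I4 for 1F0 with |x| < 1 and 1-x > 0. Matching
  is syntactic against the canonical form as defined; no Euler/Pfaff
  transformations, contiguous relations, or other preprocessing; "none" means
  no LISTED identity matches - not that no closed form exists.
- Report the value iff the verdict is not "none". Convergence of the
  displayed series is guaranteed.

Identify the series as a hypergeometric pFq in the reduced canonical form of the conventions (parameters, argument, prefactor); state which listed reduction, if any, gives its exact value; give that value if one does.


Structural cue: with t_0 = \frac{11}{10}, roots of the ratio polynomials (C = 11/10) are the negated parameters.
Step ratio: r(k) = \frac{4}{9} * (k-2) (k-\frac{2}{5}) (k+\frac{3}{2}) / [(k-\frac{1}{2}) (k+\frac{1}{3}) (k+1)] ; factor over Q: parameters, x = \frac{4}{9}, and C = \frac{11}{10}.

The series (x = \frac{4}{9}) is 3F2: upper {-2, -\frac{2}{5}, \frac{3}{2}}, lower {-\frac{1}{2}, \frac{1}{3}}, prefactor \frac{11}{10}. Verdict: terminating - no listed pattern fits, but -2 in the upper list cuts the series at k = 2; direct evaluation. Exact value: -\frac{33}{50}.


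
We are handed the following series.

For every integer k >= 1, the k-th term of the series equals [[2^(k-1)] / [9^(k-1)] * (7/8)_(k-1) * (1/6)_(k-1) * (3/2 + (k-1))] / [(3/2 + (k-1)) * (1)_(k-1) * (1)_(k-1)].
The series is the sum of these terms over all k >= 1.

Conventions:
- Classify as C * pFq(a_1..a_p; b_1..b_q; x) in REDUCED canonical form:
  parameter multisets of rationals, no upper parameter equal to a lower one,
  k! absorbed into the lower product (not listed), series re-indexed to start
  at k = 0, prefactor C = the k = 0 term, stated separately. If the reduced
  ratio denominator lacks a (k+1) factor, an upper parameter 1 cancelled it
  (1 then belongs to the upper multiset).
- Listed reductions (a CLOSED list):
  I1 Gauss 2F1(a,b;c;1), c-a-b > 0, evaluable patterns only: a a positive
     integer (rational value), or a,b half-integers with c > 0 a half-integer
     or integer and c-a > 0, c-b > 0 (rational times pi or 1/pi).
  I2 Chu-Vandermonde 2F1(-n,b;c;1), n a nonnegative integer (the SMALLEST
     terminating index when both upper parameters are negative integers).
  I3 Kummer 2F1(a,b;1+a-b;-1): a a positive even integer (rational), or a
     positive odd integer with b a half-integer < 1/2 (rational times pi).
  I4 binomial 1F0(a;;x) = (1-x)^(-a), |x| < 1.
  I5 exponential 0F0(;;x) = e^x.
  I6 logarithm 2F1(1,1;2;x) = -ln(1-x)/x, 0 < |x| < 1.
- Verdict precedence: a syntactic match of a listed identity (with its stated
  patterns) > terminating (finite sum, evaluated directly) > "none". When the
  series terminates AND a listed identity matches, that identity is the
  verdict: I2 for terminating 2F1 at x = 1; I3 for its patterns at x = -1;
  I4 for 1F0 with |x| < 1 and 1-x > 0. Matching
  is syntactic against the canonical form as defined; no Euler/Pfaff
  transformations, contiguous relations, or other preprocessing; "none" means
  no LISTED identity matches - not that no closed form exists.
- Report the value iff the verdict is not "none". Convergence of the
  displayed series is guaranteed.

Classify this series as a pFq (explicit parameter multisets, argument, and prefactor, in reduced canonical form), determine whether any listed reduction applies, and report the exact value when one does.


Classification (C = 1): 2F1 with upper {1/6, 7/8}, lower {1}, argument x = 2/9. Verdict: no listed reduction: x = 2/9 and upper {1/6, 7/8} fail every I1-I6 pattern.

Structural cue: t_0 = 1 here, and the factor k + 3/2 cancels (top and bottom), leaving C = 1.
Consecutive-term ratio: r(k) = (2/9) * (k+1/6) (k+7/8) / [(k+1) (k+1)] ; factor over Q: parameters, x = (2/9), and C = 1.


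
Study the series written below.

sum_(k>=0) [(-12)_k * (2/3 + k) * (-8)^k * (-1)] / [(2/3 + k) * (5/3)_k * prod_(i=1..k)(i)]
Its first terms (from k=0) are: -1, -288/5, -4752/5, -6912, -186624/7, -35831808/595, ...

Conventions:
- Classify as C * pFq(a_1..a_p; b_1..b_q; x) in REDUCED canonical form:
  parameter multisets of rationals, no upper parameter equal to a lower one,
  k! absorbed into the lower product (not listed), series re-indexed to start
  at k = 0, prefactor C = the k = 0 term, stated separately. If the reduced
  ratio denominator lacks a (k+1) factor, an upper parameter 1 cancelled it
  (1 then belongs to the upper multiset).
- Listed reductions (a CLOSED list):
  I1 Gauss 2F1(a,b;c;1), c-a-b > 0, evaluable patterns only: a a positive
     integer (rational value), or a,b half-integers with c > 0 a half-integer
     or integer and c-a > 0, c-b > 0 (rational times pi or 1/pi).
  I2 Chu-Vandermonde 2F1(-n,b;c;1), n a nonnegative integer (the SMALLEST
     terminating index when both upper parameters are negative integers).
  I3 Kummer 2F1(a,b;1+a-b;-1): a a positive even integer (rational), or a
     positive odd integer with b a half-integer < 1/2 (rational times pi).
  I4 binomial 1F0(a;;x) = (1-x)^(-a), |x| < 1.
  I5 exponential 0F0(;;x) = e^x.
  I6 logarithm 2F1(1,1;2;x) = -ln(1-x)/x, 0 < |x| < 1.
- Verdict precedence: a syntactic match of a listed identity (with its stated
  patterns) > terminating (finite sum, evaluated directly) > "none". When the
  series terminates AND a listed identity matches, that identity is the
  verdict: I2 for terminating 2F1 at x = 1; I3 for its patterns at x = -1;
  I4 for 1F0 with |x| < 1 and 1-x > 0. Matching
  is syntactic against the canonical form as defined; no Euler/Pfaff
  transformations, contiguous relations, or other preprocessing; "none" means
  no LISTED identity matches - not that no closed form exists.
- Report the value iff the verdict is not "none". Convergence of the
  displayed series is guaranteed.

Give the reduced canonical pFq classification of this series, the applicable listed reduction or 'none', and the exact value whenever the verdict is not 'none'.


Prefactor -1, argument -8: 1F1 with upper {-12} over lower {5/3}. Verdict: terminating at k = 12: the factor (-12)_k kills every later term; summing the 13 survivors is exact. Hence: -480202360765663/1509595087.

Structural cue: with t_0 = -1, striking the common factor k + 2/3 reduces the term (C = -1).
Adjacent-term ratio: r(k) = (-8) * (k-12) / [(k+5/3) (k+1)] ; factor over Q: parameters, x = (-8), and C = -1.


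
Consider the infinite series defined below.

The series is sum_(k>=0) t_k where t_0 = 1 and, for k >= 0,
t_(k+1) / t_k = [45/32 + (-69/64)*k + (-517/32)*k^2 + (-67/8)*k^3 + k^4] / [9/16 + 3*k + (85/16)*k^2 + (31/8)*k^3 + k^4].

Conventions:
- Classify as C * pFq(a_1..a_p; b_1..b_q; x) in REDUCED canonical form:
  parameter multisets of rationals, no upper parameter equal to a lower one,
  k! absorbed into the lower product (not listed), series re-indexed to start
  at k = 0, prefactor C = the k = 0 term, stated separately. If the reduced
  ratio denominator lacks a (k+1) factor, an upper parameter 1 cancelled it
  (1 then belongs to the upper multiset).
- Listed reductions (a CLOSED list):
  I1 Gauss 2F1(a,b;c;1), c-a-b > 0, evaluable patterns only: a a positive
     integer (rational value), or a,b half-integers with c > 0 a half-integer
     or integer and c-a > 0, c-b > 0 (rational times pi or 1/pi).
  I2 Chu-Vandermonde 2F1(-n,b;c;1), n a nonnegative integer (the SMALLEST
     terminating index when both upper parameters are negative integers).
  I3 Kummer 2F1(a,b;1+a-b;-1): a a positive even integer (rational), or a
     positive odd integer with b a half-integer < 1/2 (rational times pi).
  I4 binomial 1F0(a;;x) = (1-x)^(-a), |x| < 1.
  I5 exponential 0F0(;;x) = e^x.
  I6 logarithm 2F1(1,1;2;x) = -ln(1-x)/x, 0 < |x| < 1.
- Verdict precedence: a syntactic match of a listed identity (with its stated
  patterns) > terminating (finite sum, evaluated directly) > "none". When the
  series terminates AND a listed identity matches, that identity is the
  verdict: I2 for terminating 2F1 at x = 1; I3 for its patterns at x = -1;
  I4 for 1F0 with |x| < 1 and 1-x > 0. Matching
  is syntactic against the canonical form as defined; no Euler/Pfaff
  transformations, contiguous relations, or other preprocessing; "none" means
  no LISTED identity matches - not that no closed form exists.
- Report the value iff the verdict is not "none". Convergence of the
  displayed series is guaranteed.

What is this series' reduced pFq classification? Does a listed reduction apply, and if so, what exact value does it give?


x = 1 here; the reduced form reads 2F1, upper {-10, -1/4}, lower {1}, C = 1. Verdict: Vandermonde's identity (I2) applies (terminating 2F1 at x = 1 with n = 10, b = -1/4, c = 1). Its exact value is 534734915/268435456.

First insight: t_0 being 1, factor the ratio over Q (prefactor 1): negated roots = parameters.
Ratio: r(k) = 1 * (k-10) (k-1/4) / [(k+1) (k+1)] - poly over poly, x = 1 from leading terms; C = 1 at k = 0.


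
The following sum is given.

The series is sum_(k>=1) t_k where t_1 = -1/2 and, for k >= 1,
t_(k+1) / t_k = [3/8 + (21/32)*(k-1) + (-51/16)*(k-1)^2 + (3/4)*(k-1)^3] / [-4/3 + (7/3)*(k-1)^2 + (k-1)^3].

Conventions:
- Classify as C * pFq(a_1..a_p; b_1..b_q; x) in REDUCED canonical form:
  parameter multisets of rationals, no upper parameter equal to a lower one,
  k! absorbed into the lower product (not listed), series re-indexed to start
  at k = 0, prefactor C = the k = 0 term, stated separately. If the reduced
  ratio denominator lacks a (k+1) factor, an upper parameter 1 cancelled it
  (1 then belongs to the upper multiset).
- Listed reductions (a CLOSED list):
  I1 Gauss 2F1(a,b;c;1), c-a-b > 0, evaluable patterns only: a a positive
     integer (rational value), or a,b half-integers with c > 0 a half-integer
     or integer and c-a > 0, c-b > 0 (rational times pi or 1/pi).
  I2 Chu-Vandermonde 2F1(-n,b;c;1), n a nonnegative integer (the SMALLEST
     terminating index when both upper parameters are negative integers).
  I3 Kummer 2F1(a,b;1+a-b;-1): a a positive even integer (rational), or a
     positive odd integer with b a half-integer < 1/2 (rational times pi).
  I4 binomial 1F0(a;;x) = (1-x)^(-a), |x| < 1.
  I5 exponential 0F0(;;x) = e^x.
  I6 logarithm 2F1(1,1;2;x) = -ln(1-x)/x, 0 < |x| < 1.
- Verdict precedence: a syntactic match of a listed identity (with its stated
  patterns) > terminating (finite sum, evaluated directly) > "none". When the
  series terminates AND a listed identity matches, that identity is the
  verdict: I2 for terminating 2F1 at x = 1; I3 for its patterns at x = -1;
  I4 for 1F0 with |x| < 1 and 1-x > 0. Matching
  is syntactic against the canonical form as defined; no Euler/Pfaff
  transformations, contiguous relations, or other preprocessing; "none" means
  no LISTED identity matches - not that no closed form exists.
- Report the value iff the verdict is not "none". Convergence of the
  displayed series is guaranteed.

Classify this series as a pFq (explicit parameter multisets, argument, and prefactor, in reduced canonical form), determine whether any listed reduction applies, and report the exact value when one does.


The series (x = 3/4) is 3F2: upper {-4, -1/2, 1/4}, lower {-2/3, 2}, prefactor -1/2. Verdict: terminating. (-4)_k vanishes past k = 4, leaving a 5-term sum, computed directly. Value: -404983657/939524096.

Structural cue: with t_0 = -1/2, roots of the ratio polynomials (C = -1/2) are the negated parameters.
Ratio: r(k) = (3/4) * (k-4) (k-1/2) (k+1/4) / [(k-2/3) (k+2) (k+1)] - rational; roots negated = parameters, x = (3/4), C = -1/2.


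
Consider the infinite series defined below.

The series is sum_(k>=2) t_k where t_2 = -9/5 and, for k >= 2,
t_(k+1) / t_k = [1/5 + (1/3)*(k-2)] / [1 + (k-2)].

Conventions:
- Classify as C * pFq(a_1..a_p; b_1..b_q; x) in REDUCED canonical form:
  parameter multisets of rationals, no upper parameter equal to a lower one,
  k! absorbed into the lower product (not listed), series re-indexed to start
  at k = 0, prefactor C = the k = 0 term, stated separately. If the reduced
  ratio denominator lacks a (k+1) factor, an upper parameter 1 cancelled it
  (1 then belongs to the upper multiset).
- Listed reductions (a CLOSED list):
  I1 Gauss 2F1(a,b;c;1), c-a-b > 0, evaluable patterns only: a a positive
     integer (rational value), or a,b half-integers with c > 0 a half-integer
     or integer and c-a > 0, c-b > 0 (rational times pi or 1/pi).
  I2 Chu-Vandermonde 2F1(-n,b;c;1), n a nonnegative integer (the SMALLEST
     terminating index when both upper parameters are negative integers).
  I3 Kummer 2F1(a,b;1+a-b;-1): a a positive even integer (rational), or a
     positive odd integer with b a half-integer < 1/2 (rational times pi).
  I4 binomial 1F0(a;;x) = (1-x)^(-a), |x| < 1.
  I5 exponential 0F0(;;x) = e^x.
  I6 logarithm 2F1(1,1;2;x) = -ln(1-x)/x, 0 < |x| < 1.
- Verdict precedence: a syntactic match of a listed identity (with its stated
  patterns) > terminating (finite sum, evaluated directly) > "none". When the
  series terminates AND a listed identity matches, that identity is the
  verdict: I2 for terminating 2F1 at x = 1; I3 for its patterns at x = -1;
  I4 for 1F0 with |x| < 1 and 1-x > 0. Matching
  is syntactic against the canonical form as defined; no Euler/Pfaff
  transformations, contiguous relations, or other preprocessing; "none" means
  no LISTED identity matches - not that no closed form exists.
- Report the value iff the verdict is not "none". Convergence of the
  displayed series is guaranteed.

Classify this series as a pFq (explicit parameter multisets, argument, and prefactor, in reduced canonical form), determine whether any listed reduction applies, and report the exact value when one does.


Canonical form: C = -9/5 times 1F0 with upper {3/5}, lower {-}, x = 1/3. Verdict: binomial (I4) applies (the 1F0 binomial series: exponent -3/5, x = 1/3). Its exact value is (-9/5) * (2/3)^(-3/5).

Structural cue: x = (1/3) and the expanded ratio factors over Q; prefactor -9/5, roots give parameters.
Term ratio: r(k) = (1/3) * (k+3/5) / [(k+1)] - rational; roots negated = parameters, x = (1/3), C = -9/5.


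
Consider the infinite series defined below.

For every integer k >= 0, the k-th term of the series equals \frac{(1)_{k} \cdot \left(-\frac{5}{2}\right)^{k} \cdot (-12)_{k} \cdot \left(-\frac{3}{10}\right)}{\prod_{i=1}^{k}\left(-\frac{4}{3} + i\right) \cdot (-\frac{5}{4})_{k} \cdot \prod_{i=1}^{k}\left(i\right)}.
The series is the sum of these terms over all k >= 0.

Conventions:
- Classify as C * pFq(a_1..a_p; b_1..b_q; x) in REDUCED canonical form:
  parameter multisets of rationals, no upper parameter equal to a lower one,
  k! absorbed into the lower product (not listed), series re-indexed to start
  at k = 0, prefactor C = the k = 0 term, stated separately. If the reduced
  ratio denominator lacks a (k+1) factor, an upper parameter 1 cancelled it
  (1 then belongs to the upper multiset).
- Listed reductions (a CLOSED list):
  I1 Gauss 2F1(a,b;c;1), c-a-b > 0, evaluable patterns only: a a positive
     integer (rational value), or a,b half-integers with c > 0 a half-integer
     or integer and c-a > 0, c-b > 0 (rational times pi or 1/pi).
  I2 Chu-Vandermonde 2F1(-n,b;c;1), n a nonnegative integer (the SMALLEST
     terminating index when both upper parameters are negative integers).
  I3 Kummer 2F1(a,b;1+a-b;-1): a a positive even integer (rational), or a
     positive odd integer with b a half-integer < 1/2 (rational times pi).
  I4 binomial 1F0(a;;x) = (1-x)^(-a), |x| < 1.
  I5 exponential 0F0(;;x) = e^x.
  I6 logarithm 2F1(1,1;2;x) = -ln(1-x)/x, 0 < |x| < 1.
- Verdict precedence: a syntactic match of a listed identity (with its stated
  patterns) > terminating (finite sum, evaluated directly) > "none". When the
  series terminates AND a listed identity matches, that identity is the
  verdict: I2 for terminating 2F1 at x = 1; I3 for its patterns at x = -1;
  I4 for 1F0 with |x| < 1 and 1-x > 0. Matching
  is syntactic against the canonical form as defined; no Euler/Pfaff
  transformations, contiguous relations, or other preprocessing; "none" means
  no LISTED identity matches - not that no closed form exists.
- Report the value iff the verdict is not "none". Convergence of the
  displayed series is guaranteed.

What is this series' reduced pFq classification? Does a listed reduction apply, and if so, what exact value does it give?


The tell: x = -\frac{5}{2} and the product of the first k integers (C = -3/10) is k!.
Consecutive-term ratio: r(k) = -\frac{5}{2} * (k-12) (k+1) / [(k-\frac{5}{4}) (k-\frac{1}{3}) (k+1)] - rational in k, leading ratio -\frac{5}{2}; with t_0 = -\frac{3}{10}, classification follows.

With C = -\frac{3}{10}: the canonical form is 2F2(-12, 1; -\frac{5}{4}, -\frac{1}{3}; -\frac{5}{2}). Verdict: terminating - the sum ends at index 12 because -12 is a negative integer; exact evaluation follows. Hence: \frac{29413820033242409733}{12720397146730}.


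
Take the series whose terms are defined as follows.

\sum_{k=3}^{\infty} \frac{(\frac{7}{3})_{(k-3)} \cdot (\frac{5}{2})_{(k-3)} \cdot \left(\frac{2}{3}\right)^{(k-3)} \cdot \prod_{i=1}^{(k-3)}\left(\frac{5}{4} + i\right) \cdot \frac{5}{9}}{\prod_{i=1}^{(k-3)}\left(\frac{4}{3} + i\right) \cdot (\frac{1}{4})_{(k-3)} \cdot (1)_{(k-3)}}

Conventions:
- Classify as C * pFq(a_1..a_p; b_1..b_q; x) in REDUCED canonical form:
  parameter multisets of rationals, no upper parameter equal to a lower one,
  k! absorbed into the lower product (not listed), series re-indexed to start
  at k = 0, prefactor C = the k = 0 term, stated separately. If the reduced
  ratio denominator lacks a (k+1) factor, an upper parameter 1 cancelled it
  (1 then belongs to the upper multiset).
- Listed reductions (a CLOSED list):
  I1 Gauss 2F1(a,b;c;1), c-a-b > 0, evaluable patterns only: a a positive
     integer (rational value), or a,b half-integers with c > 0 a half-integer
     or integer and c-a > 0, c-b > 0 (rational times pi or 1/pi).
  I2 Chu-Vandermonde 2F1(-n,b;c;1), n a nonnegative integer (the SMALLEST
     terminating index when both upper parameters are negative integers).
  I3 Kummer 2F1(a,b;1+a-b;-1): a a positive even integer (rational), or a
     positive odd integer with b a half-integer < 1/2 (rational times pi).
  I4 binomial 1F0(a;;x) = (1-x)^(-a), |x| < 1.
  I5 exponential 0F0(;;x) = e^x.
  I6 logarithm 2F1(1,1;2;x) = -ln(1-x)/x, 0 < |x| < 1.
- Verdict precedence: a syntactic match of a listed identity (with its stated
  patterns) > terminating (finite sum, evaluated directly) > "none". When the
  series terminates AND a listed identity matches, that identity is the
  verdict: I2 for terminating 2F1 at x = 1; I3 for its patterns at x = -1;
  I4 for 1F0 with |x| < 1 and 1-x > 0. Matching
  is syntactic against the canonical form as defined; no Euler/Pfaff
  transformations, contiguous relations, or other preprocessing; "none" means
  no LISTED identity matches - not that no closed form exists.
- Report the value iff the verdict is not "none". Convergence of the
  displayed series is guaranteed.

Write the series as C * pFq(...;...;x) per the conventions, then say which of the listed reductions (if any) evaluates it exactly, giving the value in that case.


This is \frac{5}{9} * 2F1(\frac{9}{4}, \frac{5}{2}; \frac{1}{4}; \frac{2}{3}) in reduced canonical form. Verdict: no listed reduction: x = \frac{2}{3} and upper {\frac{9}{4}, \frac{5}{2}} fail every I1-I6 pattern.

Key step: t_0 being \frac{5}{9}, (1)_k (prefactor 5/9) is k! itself.
Ratio: r(k) = \frac{2}{3} * (k+\frac{9}{4}) (k+\frac{5}{2}) / [(k+\frac{1}{4}) (k+1)] ; factor over Q: parameters, x = \frac{2}{3}, and C = \frac{5}{9}.


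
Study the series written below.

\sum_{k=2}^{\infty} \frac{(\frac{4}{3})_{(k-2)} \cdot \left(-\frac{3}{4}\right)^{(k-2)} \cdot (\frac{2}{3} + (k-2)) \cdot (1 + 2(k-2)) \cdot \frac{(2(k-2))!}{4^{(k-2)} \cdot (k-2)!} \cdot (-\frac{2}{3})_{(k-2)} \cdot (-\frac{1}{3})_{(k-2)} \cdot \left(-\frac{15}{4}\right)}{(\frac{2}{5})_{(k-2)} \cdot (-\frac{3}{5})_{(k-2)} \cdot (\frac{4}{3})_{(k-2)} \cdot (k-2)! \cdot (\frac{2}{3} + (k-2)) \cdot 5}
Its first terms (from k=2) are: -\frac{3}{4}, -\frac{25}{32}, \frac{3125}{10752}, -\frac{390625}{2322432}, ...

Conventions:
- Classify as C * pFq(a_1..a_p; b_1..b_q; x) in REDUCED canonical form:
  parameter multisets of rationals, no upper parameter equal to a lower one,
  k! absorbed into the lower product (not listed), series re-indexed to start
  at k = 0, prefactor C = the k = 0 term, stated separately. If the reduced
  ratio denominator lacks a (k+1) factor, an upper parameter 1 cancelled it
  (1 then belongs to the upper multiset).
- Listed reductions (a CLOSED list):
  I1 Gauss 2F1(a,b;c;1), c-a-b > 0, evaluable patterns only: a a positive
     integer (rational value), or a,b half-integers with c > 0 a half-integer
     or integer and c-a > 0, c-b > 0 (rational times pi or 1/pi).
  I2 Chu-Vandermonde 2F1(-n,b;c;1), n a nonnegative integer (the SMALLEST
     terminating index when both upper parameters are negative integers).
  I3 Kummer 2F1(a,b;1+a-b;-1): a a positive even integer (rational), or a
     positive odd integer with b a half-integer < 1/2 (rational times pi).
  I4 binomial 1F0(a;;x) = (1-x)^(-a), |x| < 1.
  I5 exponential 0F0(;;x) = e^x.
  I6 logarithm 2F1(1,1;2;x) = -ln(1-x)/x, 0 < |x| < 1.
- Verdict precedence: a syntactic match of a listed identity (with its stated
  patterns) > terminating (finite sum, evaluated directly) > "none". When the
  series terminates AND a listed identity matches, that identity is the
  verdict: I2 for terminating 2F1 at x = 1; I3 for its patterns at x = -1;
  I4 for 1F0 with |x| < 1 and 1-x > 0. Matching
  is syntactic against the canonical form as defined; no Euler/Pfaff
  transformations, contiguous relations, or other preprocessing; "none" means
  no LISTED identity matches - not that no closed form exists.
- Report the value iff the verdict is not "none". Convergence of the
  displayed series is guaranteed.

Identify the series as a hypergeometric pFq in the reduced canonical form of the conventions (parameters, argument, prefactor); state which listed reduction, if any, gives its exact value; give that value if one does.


This is -\frac{3}{4} * 3F2(-\frac{2}{3}, -\frac{1}{3}, \frac{3}{2}; -\frac{3}{5}, \frac{2}{5}; -\frac{3}{4}) in reduced canonical form. Verdict: none - at argument -\frac{3}{4} the multisets {-\frac{2}{3}, -\frac{1}{3}, \frac{3}{2}} ; {-\frac{3}{5}, \frac{2}{5}} match no listed identity.

First insight: x = -\frac{3}{4} and the factor k + 2/3 cancels (top and bottom), leaving C = -3/4.
Ratio: r(k) = -\frac{3}{4} * (k-\frac{2}{3}) (k-\frac{1}{3}) (k+\frac{3}{2}) / [(k-\frac{3}{5}) (k+\frac{2}{5}) (k+1)] - rational; roots negated = parameters, x = -\frac{3}{4}, C = -\frac{3}{4}.


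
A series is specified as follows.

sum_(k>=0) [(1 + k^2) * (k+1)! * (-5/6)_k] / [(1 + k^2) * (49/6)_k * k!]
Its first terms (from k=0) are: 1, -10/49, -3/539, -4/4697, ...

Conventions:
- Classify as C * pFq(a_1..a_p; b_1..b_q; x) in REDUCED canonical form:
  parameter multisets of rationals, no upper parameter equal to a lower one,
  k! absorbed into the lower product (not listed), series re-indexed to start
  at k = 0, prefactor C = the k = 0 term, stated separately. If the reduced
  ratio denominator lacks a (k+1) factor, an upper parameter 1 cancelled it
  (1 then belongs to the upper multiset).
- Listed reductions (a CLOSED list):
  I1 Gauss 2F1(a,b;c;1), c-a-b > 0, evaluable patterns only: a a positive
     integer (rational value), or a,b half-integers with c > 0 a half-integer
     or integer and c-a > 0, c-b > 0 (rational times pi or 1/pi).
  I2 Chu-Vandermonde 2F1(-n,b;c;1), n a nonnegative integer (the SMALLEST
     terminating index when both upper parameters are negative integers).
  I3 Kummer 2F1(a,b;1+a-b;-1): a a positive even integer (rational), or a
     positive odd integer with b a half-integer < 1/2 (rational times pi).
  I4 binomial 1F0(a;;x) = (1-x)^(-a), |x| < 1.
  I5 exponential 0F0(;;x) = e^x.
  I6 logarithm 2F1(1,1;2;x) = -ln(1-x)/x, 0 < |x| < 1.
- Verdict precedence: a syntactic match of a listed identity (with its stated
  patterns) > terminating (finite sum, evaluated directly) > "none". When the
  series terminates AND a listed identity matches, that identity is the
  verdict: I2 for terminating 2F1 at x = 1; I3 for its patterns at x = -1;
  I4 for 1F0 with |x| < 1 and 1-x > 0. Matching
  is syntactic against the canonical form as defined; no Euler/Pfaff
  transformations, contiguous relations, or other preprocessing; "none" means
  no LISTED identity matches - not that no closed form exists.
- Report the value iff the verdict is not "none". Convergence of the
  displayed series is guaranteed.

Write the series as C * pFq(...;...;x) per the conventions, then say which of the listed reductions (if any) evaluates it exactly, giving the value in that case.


x = 1 here; the reduced form reads 2F1, upper {-5/6, 2}, lower {49/6}, C = 1. Verdict at x = 1: Gauss's theorem (I1) matches (x = 1: the Gamma ratio telescopes since c-a-b = 7 > 0 and a = 2 in Z>0). Its exact value is 1591/2016.

First insight: t_0 = 1 here, and k^2 + 1 divides numerator and denominator alike; C = 1, x = 1 after cancelling.
Adjacent-term ratio: r(k) = 1 * (k-5/6) (k+2) / [(k+49/6) (k+1)] - rational; roots negated = parameters, x = 1, C = 1.


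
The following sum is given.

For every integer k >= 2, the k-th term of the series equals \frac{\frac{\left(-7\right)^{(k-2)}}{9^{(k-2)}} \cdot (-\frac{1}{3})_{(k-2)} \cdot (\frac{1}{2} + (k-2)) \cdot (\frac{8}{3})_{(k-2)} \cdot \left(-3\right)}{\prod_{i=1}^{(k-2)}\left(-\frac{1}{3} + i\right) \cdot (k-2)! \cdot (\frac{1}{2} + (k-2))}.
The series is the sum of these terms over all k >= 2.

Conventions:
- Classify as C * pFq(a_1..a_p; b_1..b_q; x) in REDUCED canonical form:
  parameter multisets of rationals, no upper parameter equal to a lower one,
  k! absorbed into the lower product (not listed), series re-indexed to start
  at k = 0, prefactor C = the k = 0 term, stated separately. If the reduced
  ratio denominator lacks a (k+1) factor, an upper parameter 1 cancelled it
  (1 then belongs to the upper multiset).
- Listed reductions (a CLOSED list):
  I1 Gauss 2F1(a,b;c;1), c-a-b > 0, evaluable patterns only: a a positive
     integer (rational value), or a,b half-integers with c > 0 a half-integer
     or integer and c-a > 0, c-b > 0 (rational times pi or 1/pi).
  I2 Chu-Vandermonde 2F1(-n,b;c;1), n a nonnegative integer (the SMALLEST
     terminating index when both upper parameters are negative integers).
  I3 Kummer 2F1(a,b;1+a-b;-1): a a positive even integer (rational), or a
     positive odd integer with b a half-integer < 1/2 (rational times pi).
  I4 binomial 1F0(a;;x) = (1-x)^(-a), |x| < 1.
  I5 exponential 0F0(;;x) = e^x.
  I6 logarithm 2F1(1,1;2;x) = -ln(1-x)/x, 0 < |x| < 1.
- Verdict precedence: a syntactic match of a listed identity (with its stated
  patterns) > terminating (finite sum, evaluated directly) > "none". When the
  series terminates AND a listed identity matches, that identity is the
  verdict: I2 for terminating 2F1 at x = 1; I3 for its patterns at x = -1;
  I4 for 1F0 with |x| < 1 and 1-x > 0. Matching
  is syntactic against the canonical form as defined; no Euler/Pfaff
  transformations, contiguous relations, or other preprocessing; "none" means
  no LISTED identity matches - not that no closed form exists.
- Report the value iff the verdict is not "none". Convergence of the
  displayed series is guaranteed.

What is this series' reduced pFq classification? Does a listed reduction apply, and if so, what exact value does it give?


Prefactor -3, argument -\frac{7}{9}: 2F1 with upper {-\frac{1}{3}, \frac{8}{3}} over lower {\frac{2}{3}}. Verdict: none. A 2F1 with upper {-\frac{1}{3}, \frac{8}{3}} fits none of I1-I6 at x = -\frac{7}{9}; the sum runs forever.

The tell: with t_0 = -3, the lower running product (C = -3) is a rising factorial.
Adjacent-term ratio: r(k) = -\frac{7}{9} * (k-\frac{1}{3}) (k+\frac{8}{3}) / [(k+\frac{2}{3}) (k+1)] - rational; roots negated = parameters, x = -\frac{7}{9}, C = -3.


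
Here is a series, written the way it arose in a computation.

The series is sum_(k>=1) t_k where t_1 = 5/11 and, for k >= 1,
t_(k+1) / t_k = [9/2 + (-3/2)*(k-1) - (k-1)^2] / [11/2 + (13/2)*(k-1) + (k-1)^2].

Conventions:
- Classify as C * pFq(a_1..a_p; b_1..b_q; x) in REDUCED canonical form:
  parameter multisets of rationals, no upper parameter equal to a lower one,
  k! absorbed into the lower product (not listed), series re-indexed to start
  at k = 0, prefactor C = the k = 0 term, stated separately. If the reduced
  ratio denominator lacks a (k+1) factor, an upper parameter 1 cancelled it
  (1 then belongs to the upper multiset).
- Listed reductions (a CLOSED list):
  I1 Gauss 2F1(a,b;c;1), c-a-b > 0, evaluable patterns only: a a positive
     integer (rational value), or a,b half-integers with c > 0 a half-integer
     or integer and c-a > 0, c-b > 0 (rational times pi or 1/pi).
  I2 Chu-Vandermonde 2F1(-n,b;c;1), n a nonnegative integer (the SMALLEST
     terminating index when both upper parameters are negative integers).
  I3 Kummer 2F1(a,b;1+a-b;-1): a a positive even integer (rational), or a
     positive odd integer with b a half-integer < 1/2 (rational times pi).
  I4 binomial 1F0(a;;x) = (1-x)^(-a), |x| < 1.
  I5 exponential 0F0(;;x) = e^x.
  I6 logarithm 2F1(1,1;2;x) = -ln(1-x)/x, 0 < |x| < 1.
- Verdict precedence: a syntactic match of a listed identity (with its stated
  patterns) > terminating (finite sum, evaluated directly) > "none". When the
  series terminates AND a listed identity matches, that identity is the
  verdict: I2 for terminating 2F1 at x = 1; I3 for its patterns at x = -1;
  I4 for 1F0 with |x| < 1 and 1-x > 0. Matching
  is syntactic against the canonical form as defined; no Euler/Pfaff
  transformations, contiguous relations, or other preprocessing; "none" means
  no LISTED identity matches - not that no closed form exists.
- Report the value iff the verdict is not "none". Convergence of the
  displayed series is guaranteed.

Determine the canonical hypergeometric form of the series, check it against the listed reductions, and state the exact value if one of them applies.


Reduced: x = -1, 2F1, upper = {-3/2, 3}, lower = {11/2}, C = 5/11. Verdict: the Kummer evaluation I3 fires (x = -1; c = 11/2 equals 1+a-b for upper {-3/2, 3}: listed pattern). Exact value: (1575/5632) * pi.

Key step: with t_0 = 5/11, roots of the ratio polynomials (C = 5/11, x = -1) are the negated parameters.
Ratio: r(k) = (-1) * (k-3/2) (k+3) / [(k+11/2) (k+1)] - rational in k. x = (-1); t_0 = 5/11; negate the roots.


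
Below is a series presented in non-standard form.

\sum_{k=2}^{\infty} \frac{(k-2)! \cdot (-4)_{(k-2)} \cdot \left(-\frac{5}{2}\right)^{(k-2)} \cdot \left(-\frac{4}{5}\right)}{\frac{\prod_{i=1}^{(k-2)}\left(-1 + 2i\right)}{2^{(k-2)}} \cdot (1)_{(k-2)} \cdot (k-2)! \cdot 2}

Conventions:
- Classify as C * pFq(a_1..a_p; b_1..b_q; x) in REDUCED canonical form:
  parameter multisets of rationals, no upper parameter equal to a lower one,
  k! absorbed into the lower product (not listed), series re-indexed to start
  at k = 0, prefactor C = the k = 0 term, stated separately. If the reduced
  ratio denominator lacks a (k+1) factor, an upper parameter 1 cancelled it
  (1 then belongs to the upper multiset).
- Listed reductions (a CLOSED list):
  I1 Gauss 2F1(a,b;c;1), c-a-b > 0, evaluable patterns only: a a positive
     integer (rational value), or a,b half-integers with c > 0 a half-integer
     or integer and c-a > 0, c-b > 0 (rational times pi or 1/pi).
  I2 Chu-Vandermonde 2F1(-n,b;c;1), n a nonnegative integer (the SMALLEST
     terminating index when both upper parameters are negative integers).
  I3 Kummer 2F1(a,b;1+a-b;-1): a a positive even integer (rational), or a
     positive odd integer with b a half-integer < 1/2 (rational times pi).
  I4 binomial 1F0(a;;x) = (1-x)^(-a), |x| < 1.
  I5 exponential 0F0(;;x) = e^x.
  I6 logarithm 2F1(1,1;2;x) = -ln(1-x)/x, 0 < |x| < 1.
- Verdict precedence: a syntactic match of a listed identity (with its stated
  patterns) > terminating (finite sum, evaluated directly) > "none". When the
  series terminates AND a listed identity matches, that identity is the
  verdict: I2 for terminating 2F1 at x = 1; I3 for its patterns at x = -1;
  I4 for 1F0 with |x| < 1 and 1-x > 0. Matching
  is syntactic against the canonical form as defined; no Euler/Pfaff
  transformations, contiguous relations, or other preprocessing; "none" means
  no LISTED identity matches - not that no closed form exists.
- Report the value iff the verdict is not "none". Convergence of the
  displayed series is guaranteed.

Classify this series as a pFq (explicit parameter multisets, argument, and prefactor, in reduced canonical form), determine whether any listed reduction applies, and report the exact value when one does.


Canonical form: C = -\frac{2}{5} times 1F1 with upper {-4}, lower {\frac{1}{2}}, x = -\frac{5}{2}. Verdict: terminating - upper -4 stops the sum at k = 4; the 5 terms are added exactly. Hence: -\frac{1544}{35}.

The tell: t_0 = -\frac{2}{5} here, and the factorial ratio (prefactor -2/5) (k+a-1)!/(a-1)! is a rising factorial (a)_k.
Consecutive-term ratio: r(k) = -\frac{5}{2} * (k-4) / [(k+\frac{1}{2}) (k+1)] - rational in k. x = -\frac{5}{2}; t_0 = -\frac{2}{5}; negate the roots.


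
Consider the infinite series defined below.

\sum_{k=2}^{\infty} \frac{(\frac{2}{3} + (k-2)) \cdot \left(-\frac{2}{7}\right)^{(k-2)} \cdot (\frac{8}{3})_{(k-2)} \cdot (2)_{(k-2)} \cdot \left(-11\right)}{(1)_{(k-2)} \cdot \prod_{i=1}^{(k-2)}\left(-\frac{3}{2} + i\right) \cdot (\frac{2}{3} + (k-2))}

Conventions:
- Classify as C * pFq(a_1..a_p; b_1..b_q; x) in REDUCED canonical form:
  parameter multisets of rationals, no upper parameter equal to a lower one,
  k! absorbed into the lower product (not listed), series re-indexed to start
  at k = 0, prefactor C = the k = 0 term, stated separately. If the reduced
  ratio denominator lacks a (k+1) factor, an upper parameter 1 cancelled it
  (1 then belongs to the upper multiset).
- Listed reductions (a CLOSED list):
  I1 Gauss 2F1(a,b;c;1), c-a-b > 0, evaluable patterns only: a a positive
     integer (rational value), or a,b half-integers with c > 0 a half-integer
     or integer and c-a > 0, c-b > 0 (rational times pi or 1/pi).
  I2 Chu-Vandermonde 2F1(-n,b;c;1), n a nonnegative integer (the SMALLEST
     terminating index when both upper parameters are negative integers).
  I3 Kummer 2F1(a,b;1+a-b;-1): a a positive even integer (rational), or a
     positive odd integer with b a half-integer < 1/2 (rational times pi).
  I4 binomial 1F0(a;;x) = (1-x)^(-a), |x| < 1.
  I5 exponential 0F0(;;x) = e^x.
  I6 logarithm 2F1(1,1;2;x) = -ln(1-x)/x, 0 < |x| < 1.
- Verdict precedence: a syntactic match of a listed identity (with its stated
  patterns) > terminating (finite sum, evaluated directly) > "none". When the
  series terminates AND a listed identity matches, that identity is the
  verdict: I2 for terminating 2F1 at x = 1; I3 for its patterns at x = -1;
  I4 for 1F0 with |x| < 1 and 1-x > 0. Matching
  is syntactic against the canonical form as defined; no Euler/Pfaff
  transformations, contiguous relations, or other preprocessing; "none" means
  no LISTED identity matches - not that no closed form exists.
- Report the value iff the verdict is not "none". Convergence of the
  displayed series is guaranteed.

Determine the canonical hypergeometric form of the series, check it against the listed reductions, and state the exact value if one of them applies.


Canonical form: C = -11 times 2F1 with upper {2, \frac{8}{3}}, lower {-\frac{1}{2}}, x = -\frac{2}{7}. Verdict: none. A 2F1 with upper {2, \frac{8}{3}} fits none of I1-I6 at x = -\frac{2}{7}; the sum runs forever.

The tell: with t_0 = -11, the lower running product (C = -11, x = -2/7) is a rising factorial.
Step ratio: r(k) = -\frac{2}{7} * (k+2) (k+\frac{8}{3}) / [(k-\frac{1}{2}) (k+1)] - poly over poly, x = -\frac{2}{7} from leading terms; C = -11 at k = 0.
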